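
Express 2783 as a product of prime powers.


2783 / 11 = 253
253 / 11 = 23
23 / 23 = 1
2783 = 11^2 × 23


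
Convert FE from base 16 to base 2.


FE (base 16) = 254 (decimal)
254 (decimal) = 11111110 (base 2)


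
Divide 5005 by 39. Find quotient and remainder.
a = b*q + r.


5005 = 39 * 128 + 13
Check: 4992 + 13 = 5005

q = 128, r = 13


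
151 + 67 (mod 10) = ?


151 + 67 = 218
218 mod 10 = 8


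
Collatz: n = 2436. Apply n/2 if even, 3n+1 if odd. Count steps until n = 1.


2436 → 1218 → 609 → 1828 → 914 → 457 → 1372 → 686 → 343 → 1030 → 515 → 1546 → 773 → 2320 → 1160 → 580 → 290 → 145 → 436 → 218 → 109 → 328 → 164 → 82 → 41 → 124 → 62 → 31 → 94 → 47 → 142 → 71 → 214 → 107 → 322 → 161 → 484 → 242 → 121 → 364 → 182 → 91 → 274 → 137 → 412 → 206 → 103 → 310 → 155 → 466 → 233 → 700 → 350 → 175 → 526 → 263 → 790 → 395 → 1186 → 593 → 1780 → 890 → 445 → 1336 → 668 → 334 → 167 → 502 → 251 → 754 → 377 → 1132 → 566 → 283 → 850 → 425 → 1276 → 638 → 319 → 958 → 479 → 1438 → 719 → 2158 → 1079 → 3238 → 1619 → 4858 → 2429 → 7288 → 3644 → 1822 → 911 → 2734 → 1367 → 4102 → 2051 → 6154 → 3077 → 9232 → 4616 → 2308 → 1154 → 577 → 1732 → 866 → 433 → 1300 → 650 → 325 → 976 → 488 → 244 → 122 → 61 → 184 → 92 → 46 → 23 → 70 → 35 → 106 → 53 → 160 → 80 → 40 → 20 → 10 → 5 → 16 → 8 → 4 → 2 → 1
Total steps = 133

133 steps


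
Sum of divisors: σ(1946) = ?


Divisors of 1946: 1, 2, 7, 14, 139, 278, 973, 1946
Sum = 1 + 2 + 7 + 14 + 139 + 278 + 973 + 1946 = 3360

σ(1946) = 3360


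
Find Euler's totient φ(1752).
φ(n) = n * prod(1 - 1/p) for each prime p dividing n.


1752 = 2^3 × 3 × 73
Prime factors: 2, 3, 73
φ(1752) = 1752 × (1-1/2) × (1-1/3) × (1-1/73)
= 1752 × 1/2 × 2/3 × 72/73 = 576

φ(1752) = 576


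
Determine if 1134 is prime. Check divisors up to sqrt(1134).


1134 / 2 = 567 (exact division)
1134 is NOT prime.

No, 1134 is not prime


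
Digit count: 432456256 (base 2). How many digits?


432456256 in base 2 = 11001110001101100001001000000
Number of digits = 29

29 digits (base 2)


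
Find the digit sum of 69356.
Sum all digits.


6 + 9 + 3 + 5 + 6 = 29


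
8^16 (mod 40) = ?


8^1 mod 40 = 8
8^2 mod 40 = 24
8^3 mod 40 = 32
8^4 mod 40 = 16
8^5 mod 40 = 8
8^6 mod 40 = 24
8^7 mod 40 = 32
8^8 mod 40 = 16
8^9 mod 40 = 8
8^10 mod 40 = 24
8^11 mod 40 = 32
8^12 mod 40 = 16
8^13 mod 40 = 8
8^14 mod 40 = 24
8^15 mod 40 = 32
8^16 mod 40 = 16


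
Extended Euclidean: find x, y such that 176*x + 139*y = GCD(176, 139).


Tabular extended Euclidean (each row: r = 176*s + 139*t):
r=176, s=1, t=0
r=139, s=0, t=1
q=1: r=37, s=1, t=-1   [176*(1) + 139*(-1) = 37]
q=3: r=28, s=-3, t=4   [176*(-3) + 139*(4) = 28]
q=1: r=9, s=4, t=-5   [176*(4) + 139*(-5) = 9]
q=3: r=1, s=-15, t=19   [176*(-15) + 139*(19) = 1]
q=9: r=0, s=139, t=-176   [176*(139) + 139*(-176) = 0]
GCD = 1; from the row with r=1: x=-15, y=19
Check: 176*(-15) + 139*(19) = -2640 + 2641 = 1

GCD = 1, x = -15, y = 19


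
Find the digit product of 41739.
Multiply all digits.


4 × 1 × 7 × 3 × 9 = 756


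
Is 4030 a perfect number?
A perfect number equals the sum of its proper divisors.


Proper divisors of 4030: 1, 2, 5, 10, 13, 26, 31, 62, 65, 130, 155, 310, 403, 806, 2015
Sum = 1 + 2 + 5 + 10 + 13 + 26 + 31 + 62 + 65 + 130 + 155 + 310 + 403 + 806 + 2015 = 4034

No, 4030 is not perfect (4034 ≠ 4030)


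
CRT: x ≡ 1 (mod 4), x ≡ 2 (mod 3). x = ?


M = 4*3 = 12
M1 = M/4 = 3, M2 = M/3 = 4
M1^(-1) mod 4 = 3, M2^(-1) mod 3 = 1
x = 1*3*3 + 2*4*1 = 17
17 mod 12 = 5
Check: 5 mod 4 = 1 ✓, 5 mod 3 = 2 ✓

x ≡ 5 (mod 12)


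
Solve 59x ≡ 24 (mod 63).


GCD(59, 63) = 1, unique solution
a^(-1) mod 63 = 47
x = 47 * 24 mod 63 = 57

x ≡ 57 (mod 63)


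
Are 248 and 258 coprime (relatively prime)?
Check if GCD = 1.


Euclidean algorithm:
258 = 1 * 248 + 10
248 = 24 * 10 + 8
10 = 1 * 8 + 2
8 = 4 * 2 + 0
GCD(248, 258) = 2

No, not coprime (GCD = 2)


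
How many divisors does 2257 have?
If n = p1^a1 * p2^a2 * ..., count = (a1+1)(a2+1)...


2257 = 37^1 × 61^1
d(2257) = (1+1) × (1+1) = 4

4 divisors


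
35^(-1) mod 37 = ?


Use the extended Euclidean algorithm on (37, 35); each row r = 37*s + 35*t:
r=37, s=1, t=0
r=35, s=0, t=1
q=1: r=2, s=1, t=-1   [37*(1) + 35*(-1) = 2]
q=17: r=1, s=-17, t=18   [37*(-17) + 35*(18) = 1]
q=2: r=0, s=35, t=-37   [37*(35) + 35*(-37) = 0]
GCD = 1 with t = 18, so 35*(18) ≡ 1 (mod 37)
Inverse = 18 mod 37 = 18
Check: 35 * 18 = 630 ≡ 1 (mod 37)

35^(-1) ≡ 18 (mod 37)


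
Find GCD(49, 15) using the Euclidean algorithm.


49 = 3 * 15 + 4
15 = 3 * 4 + 3
4 = 1 * 3 + 1
3 = 3 * 1 + 0
GCD = 1


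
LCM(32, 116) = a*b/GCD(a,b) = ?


GCD(32, 116) = 4
LCM = 32*116/4 = 3712/4 = 928

LCM = 928


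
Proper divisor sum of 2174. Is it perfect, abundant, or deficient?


Proper divisors: 1, 2, 1087
Sum = 1 + 2 + 1087 = 1090
1090 < 2174 → deficient

s(2174) = 1090 (deficient)


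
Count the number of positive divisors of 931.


931 = 7^2 × 19^1
d(931) = (2+1) × (1+1) = 6

6 divisors


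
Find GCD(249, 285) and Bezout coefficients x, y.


Tabular extended Euclidean (each row: r = 249*s + 285*t):
r=249, s=1, t=0
r=285, s=0, t=1
q=0: r=249, s=1, t=0   [249*(1) + 285*(0) = 249]
q=1: r=36, s=-1, t=1   [249*(-1) + 285*(1) = 36]
q=6: r=33, s=7, t=-6   [249*(7) + 285*(-6) = 33]
q=1: r=3, s=-8, t=7   [249*(-8) + 285*(7) = 3]
q=11: r=0, s=95, t=-83   [249*(95) + 285*(-83) = 0]
GCD = 3; from the row with r=3: x=-8, y=7
Check: 249*(-8) + 285*(7) = -1992 + 1995 = 3

GCD = 3, x = -8, y = 7


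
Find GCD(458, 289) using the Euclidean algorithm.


458 = 1 * 289 + 169
289 = 1 * 169 + 120
169 = 1 * 120 + 49
120 = 2 * 49 + 22
49 = 2 * 22 + 5
22 = 4 * 5 + 2
5 = 2 * 2 + 1
2 = 2 * 1 + 0
GCD = 1


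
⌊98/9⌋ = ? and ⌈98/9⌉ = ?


98/9 = 10.8889
floor = 10
ceil = 11

floor = 10, ceil = 11


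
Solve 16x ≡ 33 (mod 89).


GCD(16, 89) = 1, unique solution
a^(-1) mod 89 = 39
x = 39 * 33 mod 89 = 41

x ≡ 41 (mod 89)


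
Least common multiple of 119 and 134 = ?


GCD(119, 134) = 1
LCM = 119*134/1 = 15946/1 = 15946

LCM = 15946


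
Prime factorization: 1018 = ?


1018 / 2 = 509
509 / 509 = 1
1018 = 2 × 509


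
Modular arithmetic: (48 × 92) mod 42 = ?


48 × 92 = 4416
4416 mod 42 = 6


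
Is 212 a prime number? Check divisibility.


212 / 2 = 106 (exact division)
212 is NOT prime.

No, 212 is not prime


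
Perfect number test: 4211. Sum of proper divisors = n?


Proper divisors of 4211: 1
Sum = 1 = 1

No, 4211 is not perfect (1 ≠ 4211)


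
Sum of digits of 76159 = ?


7 + 6 + 1 + 5 + 9 = 28


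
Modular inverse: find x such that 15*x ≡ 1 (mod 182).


Use the extended Euclidean algorithm on (182, 15); each row r = 182*s + 15*t:
r=182, s=1, t=0
r=15, s=0, t=1
q=12: r=2, s=1, t=-12   [182*(1) + 15*(-12) = 2]
q=7: r=1, s=-7, t=85   [182*(-7) + 15*(85) = 1]
q=2: r=0, s=15, t=-182   [182*(15) + 15*(-182) = 0]
GCD = 1 with t = 85, so 15*(85) ≡ 1 (mod 182)
Inverse = 85 mod 182 = 85
Check: 15 * 85 = 1275 ≡ 1 (mod 182)

15^(-1) ≡ 85 (mod 182)


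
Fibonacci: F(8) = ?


Sequence: 1, 1, 2, 3, 5, 8, 13, 21
F(8) = 21


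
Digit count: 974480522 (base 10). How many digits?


974480522 has 9 digits in base 10
floor(log10(974480522)) + 1 = floor(8.9888) + 1 = 9

9 digits (base 10)


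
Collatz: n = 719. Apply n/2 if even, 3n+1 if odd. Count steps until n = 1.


719 → 2158 → 1079 → 3238 → 1619 → 4858 → 2429 → 7288 → 3644 → 1822 → 911 → 2734 → 1367 → 4102 → 2051 → 6154 → 3077 → 9232 → 4616 → 2308 → 1154 → 577 → 1732 → 866 → 433 → 1300 → 650 → 325 → 976 → 488 → 244 → 122 → 61 → 184 → 92 → 46 → 23 → 70 → 35 → 106 → 53 → 160 → 80 → 40 → 20 → 10 → 5 → 16 → 8 → 4 → 2 → 1
Total steps = 51

51 steps


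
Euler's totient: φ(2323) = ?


2323 = 23 × 101
Prime factors: 23, 101
φ(2323) = 2323 × (1-1/23) × (1-1/101)
= 2323 × 22/23 × 100/101 = 2200

φ(2323) = 2200


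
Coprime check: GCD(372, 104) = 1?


Euclidean algorithm:
372 = 3 * 104 + 60
104 = 1 * 60 + 44
60 = 1 * 44 + 16
44 = 2 * 16 + 12
16 = 1 * 12 + 4
12 = 3 * 4 + 0
GCD(372, 104) = 4

No, not coprime (GCD = 4)


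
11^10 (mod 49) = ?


11^1 mod 49 = 11
11^2 mod 49 = 23
11^3 mod 49 = 8
11^4 mod 49 = 39
11^5 mod 49 = 37
11^6 mod 49 = 15
11^7 mod 49 = 18
11^8 mod 49 = 2
11^9 mod 49 = 22
11^10 mod 49 = 46


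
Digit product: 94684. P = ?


9 × 4 × 6 × 8 × 4 = 6912


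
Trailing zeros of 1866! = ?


floor(1866/5) = 373
floor(1866/25) = 74
floor(1866/125) = 14
floor(1866/625) = 2
Total = 463

463 trailing zeros


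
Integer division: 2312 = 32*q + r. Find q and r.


2312 = 32 * 72 + 8
Check: 2304 + 8 = 2312

q = 72, r = 8


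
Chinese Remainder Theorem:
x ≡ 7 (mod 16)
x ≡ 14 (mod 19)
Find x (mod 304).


M = 16*19 = 304
M1 = M/16 = 19, M2 = M/19 = 16
M1^(-1) mod 16 = 11, M2^(-1) mod 19 = 6
x = 7*19*11 + 14*16*6 = 2807
2807 mod 304 = 71
Check: 71 mod 16 = 7 ✓, 71 mod 19 = 14 ✓

x ≡ 71 (mod 304)


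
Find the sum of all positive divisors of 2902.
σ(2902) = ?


Divisors of 2902: 1, 2, 1451, 2902
Sum = 1 + 2 + 1451 + 2902 = 4356

σ(2902) = 4356


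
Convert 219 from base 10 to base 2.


219 (base 10) = 219 (decimal)
219 (decimal) = 11011011 (base 2)


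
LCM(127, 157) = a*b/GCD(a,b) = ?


GCD(127, 157) = 1
LCM = 127*157/1 = 19939/1 = 19939

LCM = 19939


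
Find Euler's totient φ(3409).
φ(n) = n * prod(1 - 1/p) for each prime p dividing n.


3409 = 7 × 487
Prime factors: 7, 487
φ(3409) = 3409 × (1-1/7) × (1-1/487)
= 3409 × 6/7 × 486/487 = 2916

φ(3409) = 2916


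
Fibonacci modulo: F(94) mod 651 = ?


F(k) mod 651 for k=1..94:
1, 1, 2, 3, 5, 8, 13, 21, 34, 55, 89, 144, 233, 377, 610, 336, 295, 631, 275, 255, 530, 134, 13, 147, 160, 307, 467, 123, 590, 62, 1, 63, 64, 127, 191, 318, 509, 176, 34, 210, 244, 454, 47, 501, 548, 398, 295, 42, 337, 379, 65, 444, 509, 302, 160, 462, 622, 433, 404, 186, 590, 125, 64, 189, 253, 442, 44, 486, 530, 365, 244, 609, 202, 160, 362, 522, 233, 104, 337, 441, 127, 568, 44, 612, 5, 617, 622, 588, 559, 496, 404, 249, 2, 251
F(94) mod 651 = 251


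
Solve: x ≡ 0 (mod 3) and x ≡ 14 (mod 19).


M = 3*19 = 57
M1 = M/3 = 19, M2 = M/19 = 3
M1^(-1) mod 3 = 1, M2^(-1) mod 19 = 13
x = 0*19*1 + 14*3*13 = 546
546 mod 57 = 33
Check: 33 mod 3 = 0 ✓, 33 mod 19 = 14 ✓

x ≡ 33 (mod 57)


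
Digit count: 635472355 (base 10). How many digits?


635472355 has 9 digits in base 10
floor(log10(635472355)) + 1 = floor(8.8031) + 1 = 9

9 digits (base 10)


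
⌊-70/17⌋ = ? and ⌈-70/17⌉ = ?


-70/17 = -4.1176
floor = -5
ceil = -4

floor = -5, ceil = -4


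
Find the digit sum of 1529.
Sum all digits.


1 + 5 + 2 + 9 = 17


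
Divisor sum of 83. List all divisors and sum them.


Divisors of 83: 1, 83
Sum = 1 + 83 = 84

σ(83) = 84


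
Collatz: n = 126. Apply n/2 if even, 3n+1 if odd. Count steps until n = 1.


126 → 63 → 190 → 95 → 286 → 143 → 430 → 215 → 646 → 323 → 970 → 485 → 1456 → 728 → 364 → 182 → 91 → 274 → 137 → 412 → 206 → 103 → 310 → 155 → 466 → 233 → 700 → 350 → 175 → 526 → 263 → 790 → 395 → 1186 → 593 → 1780 → 890 → 445 → 1336 → 668 → 334 → 167 → 502 → 251 → 754 → 377 → 1132 → 566 → 283 → 850 → 425 → 1276 → 638 → 319 → 958 → 479 → 1438 → 719 → 2158 → 1079 → 3238 → 1619 → 4858 → 2429 → 7288 → 3644 → 1822 → 911 → 2734 → 1367 → 4102 → 2051 → 6154 → 3077 → 9232 → 4616 → 2308 → 1154 → 577 → 1732 → 866 → 433 → 1300 → 650 → 325 → 976 → 488 → 244 → 122 → 61 → 184 → 92 → 46 → 23 → 70 → 35 → 106 → 53 → 160 → 80 → 40 → 20 → 10 → 5 → 16 → 8 → 4 → 2 → 1
Total steps = 108

108 steps


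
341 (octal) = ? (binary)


341 (base 8) = 225 (decimal)
225 (decimal) = 11100001 (base 2)


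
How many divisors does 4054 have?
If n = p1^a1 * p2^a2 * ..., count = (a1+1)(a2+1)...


4054 = 2^1 × 2027^1
d(4054) = (1+1) × (1+1) = 4

4 divisors


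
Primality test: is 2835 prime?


2835 / 3 = 945 (exact division)
2835 is NOT prime.

No, 2835 is not prime


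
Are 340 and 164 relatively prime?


Euclidean algorithm:
340 = 2 * 164 + 12
164 = 13 * 12 + 8
12 = 1 * 8 + 4
8 = 2 * 4 + 0
GCD(340, 164) = 4

No, not coprime (GCD = 4)


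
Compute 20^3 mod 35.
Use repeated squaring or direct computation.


20^1 mod 35 = 20
20^2 mod 35 = 15
20^3 mod 35 = 20


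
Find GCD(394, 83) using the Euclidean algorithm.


394 = 4 * 83 + 62
83 = 1 * 62 + 21
62 = 2 * 21 + 20
21 = 1 * 20 + 1
20 = 20 * 1 + 0
GCD = 1


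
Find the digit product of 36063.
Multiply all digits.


3 × 6 × 0 × 6 × 3 = 0


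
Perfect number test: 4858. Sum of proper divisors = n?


Proper divisors of 4858: 1, 2, 7, 14, 347, 694, 2429
Sum = 1 + 2 + 7 + 14 + 347 + 694 + 2429 = 3494

No, 4858 is not perfect (3494 ≠ 4858)


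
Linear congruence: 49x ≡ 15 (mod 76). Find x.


GCD(49, 76) = 1, unique solution
a^(-1) mod 76 = 45
x = 45 * 15 mod 76 = 67

x ≡ 67 (mod 76)


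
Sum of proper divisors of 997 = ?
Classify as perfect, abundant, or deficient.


Proper divisors: 1
Sum = 1 = 1
1 < 997 → deficient

s(997) = 1 (deficient)


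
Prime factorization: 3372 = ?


3372 / 2 = 1686
1686 / 2 = 843
843 / 3 = 281
281 / 281 = 1
3372 = 2^2 × 3 × 281


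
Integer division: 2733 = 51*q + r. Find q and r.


2733 = 51 * 53 + 30
Check: 2703 + 30 = 2733

q = 53, r = 30


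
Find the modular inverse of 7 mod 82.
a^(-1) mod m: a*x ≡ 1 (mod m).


Use the extended Euclidean algorithm on (82, 7); each row r = 82*s + 7*t:
r=82, s=1, t=0
r=7, s=0, t=1
q=11: r=5, s=1, t=-11   [82*(1) + 7*(-11) = 5]
q=1: r=2, s=-1, t=12   [82*(-1) + 7*(12) = 2]
q=2: r=1, s=3, t=-35   [82*(3) + 7*(-35) = 1]
q=2: r=0, s=-7, t=82   [82*(-7) + 7*(82) = 0]
GCD = 1 with t = -35, so 7*(-35) ≡ 1 (mod 82)
Inverse = -35 mod 82 = 47
Check: 7 * 47 = 329 ≡ 1 (mod 82)

7^(-1) ≡ 47 (mod 82)


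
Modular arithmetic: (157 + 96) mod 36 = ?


157 + 96 = 253
253 mod 36 = 1


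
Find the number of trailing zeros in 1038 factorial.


floor(1038/5) = 207
floor(1038/25) = 41
floor(1038/125) = 8
floor(1038/625) = 1
Total = 257

257 trailing zeros


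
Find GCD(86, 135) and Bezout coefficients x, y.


Tabular extended Euclidean (each row: r = 86*s + 135*t):
r=86, s=1, t=0
r=135, s=0, t=1
q=0: r=86, s=1, t=0   [86*(1) + 135*(0) = 86]
q=1: r=49, s=-1, t=1   [86*(-1) + 135*(1) = 49]
q=1: r=37, s=2, t=-1   [86*(2) + 135*(-1) = 37]
q=1: r=12, s=-3, t=2   [86*(-3) + 135*(2) = 12]
q=3: r=1, s=11, t=-7   [86*(11) + 135*(-7) = 1]
q=12: r=0, s=-135, t=86   [86*(-135) + 135*(86) = 0]
GCD = 1; from the row with r=1: x=11, y=-7
Check: 86*(11) + 135*(-7) = 946 - 945 = 1

GCD = 1, x = 11, y = -7


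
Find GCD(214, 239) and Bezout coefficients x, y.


Tabular extended Euclidean (each row: r = 214*s + 239*t):
r=214, s=1, t=0
r=239, s=0, t=1
q=0: r=214, s=1, t=0   [214*(1) + 239*(0) = 214]
q=1: r=25, s=-1, t=1   [214*(-1) + 239*(1) = 25]
q=8: r=14, s=9, t=-8   [214*(9) + 239*(-8) = 14]
q=1: r=11, s=-10, t=9   [214*(-10) + 239*(9) = 11]
q=1: r=3, s=19, t=-17   [214*(19) + 239*(-17) = 3]
q=3: r=2, s=-67, t=60   [214*(-67) + 239*(60) = 2]
q=1: r=1, s=86, t=-77   [214*(86) + 239*(-77) = 1]
q=2: r=0, s=-239, t=214   [214*(-239) + 239*(214) = 0]
GCD = 1; from the row with r=1: x=86, y=-77
Check: 214*(86) + 239*(-77) = 18404 - 18403 = 1

GCD = 1, x = 86, y = -77


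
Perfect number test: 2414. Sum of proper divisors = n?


Proper divisors of 2414: 1, 2, 17, 34, 71, 142, 1207
Sum = 1 + 2 + 17 + 34 + 71 + 142 + 1207 = 1474

No, 2414 is not perfect (1474 ≠ 2414)


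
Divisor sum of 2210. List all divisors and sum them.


Divisors of 2210: 1, 2, 5, 10, 13, 17, 26, 34, 65, 85, 130, 170, 221, 442, 1105, 2210
Sum = 1 + 2 + 5 + 10 + 13 + 17 + 26 + 34 + 65 + 85 + 130 + 170 + 221 + 442 + 1105 + 2210 = 4536

σ(2210) = 4536


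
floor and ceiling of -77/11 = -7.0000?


-77/11 = -7.0000
floor = -7
ceil = -7

floor = -7, ceil = -7


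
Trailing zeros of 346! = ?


floor(346/5) = 69
floor(346/25) = 13
floor(346/125) = 2
Total = 84

84 trailing zeros


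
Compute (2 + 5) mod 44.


2 + 5 = 7
7 mod 44 = 7


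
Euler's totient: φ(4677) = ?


4677 = 3 × 1559
Prime factors: 3, 1559
φ(4677) = 4677 × (1-1/3) × (1-1/1559)
= 4677 × 2/3 × 1558/1559 = 3116

φ(4677) = 3116


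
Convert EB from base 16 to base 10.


EB (base 16) = 235 (decimal)
235 (decimal) = 235 (base 10)


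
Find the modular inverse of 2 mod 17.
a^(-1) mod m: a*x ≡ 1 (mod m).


Use the extended Euclidean algorithm on (17, 2); each row r = 17*s + 2*t:
r=17, s=1, t=0
r=2, s=0, t=1
q=8: r=1, s=1, t=-8   [17*(1) + 2*(-8) = 1]
q=2: r=0, s=-2, t=17   [17*(-2) + 2*(17) = 0]
GCD = 1 with t = -8, so 2*(-8) ≡ 1 (mod 17)
Inverse = -8 mod 17 = 9
Check: 2 * 9 = 18 ≡ 1 (mod 17)

2^(-1) ≡ 9 (mod 17)


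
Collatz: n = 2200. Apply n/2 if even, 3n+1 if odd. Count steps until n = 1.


2200 → 1100 → 550 → 275 → 826 → 413 → 1240 → 620 → 310 → 155 → 466 → 233 → 700 → 350 → 175 → 526 → 263 → 790 → 395 → 1186 → 593 → 1780 → 890 → 445 → 1336 → 668 → 334 → 167 → 502 → 251 → 754 → 377 → 1132 → 566 → 283 → 850 → 425 → 1276 → 638 → 319 → 958 → 479 → 1438 → 719 → 2158 → 1079 → 3238 → 1619 → 4858 → 2429 → 7288 → 3644 → 1822 → 911 → 2734 → 1367 → 4102 → 2051 → 6154 → 3077 → 9232 → 4616 → 2308 → 1154 → 577 → 1732 → 866 → 433 → 1300 → 650 → 325 → 976 → 488 → 244 → 122 → 61 → 184 → 92 → 46 → 23 → 70 → 35 → 106 → 53 → 160 → 80 → 40 → 20 → 10 → 5 → 16 → 8 → 4 → 2 → 1
Total steps = 94

94 steps


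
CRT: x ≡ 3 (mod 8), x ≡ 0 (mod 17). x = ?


M = 8*17 = 136
M1 = M/8 = 17, M2 = M/17 = 8
M1^(-1) mod 8 = 1, M2^(-1) mod 17 = 15
x = 3*17*1 + 0*8*15 = 51
51 mod 136 = 51
Check: 51 mod 8 = 3 ✓, 51 mod 17 = 0 ✓

x ≡ 51 (mod 136)


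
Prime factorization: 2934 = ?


2934 / 2 = 1467
1467 / 3 = 489
489 / 3 = 163
163 / 163 = 1
2934 = 2 × 3^2 × 163


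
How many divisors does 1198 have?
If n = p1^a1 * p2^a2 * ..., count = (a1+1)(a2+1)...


1198 = 2^1 × 599^1
d(1198) = (1+1) × (1+1) = 4

4 divisors


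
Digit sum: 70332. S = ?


7 + 0 + 3 + 3 + 2 = 15


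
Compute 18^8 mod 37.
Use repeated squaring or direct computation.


18^1 mod 37 = 18
18^2 mod 37 = 28
18^3 mod 37 = 23
18^4 mod 37 = 7
18^5 mod 37 = 15
18^6 mod 37 = 11
18^7 mod 37 = 13
18^8 mod 37 = 12


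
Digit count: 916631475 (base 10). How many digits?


916631475 has 9 digits in base 10
floor(log10(916631475)) + 1 = floor(8.9622) + 1 = 9

9 digits (base 10)


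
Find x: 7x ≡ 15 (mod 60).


GCD(7, 60) = 1, unique solution
a^(-1) mod 60 = 43
x = 43 * 15 mod 60 = 45

x ≡ 45 (mod 60)


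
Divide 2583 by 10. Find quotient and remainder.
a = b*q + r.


2583 = 10 * 258 + 3
Check: 2580 + 3 = 2583

q = 258, r = 3


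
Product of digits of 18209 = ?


1 × 8 × 2 × 0 × 9 = 0


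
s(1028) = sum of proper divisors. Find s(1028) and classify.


Proper divisors: 1, 2, 4, 257, 514
Sum = 1 + 2 + 4 + 257 + 514 = 778
778 < 1028 → deficient

s(1028) = 778 (deficient)


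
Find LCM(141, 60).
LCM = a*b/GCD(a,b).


GCD(141, 60) = 3
LCM = 141*60/3 = 8460/3 = 2820

LCM = 2820


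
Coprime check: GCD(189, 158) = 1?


Euclidean algorithm:
189 = 1 * 158 + 31
158 = 5 * 31 + 3
31 = 10 * 3 + 1
3 = 3 * 1 + 0
GCD(189, 158) = 1

Yes, coprime (GCD = 1)


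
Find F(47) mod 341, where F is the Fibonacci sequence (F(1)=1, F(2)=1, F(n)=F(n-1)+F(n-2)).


F(k) mod 341 for k=1..47:
1, 1, 2, 3, 5, 8, 13, 21, 34, 55, 89, 144, 233, 36, 269, 305, 233, 197, 89, 286, 34, 320, 13, 333, 5, 338, 2, 340, 1, 0, 1, 1, 2, 3, 5, 8, 13, 21, 34, 55, 89, 144, 233, 36, 269, 305, 233
F(47) mod 341 = 233


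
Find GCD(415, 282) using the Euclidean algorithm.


415 = 1 * 282 + 133
282 = 2 * 133 + 16
133 = 8 * 16 + 5
16 = 3 * 5 + 1
5 = 5 * 1 + 0
GCD = 1


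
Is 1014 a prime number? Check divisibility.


1014 / 2 = 507 (exact division)
1014 is NOT prime.

No, 1014 is not prime


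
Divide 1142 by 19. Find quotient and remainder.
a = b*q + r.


1142 = 19 * 60 + 2
Check: 1140 + 2 = 1142

q = 60, r = 2


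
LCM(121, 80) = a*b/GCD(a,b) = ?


GCD(121, 80) = 1
LCM = 121*80/1 = 9680/1 = 9680

LCM = 9680


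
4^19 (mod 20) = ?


4^1 mod 20 = 4
4^2 mod 20 = 16
4^3 mod 20 = 4
4^4 mod 20 = 16
4^5 mod 20 = 4
4^6 mod 20 = 16
4^7 mod 20 = 4
4^8 mod 20 = 16
4^9 mod 20 = 4
4^10 mod 20 = 16
4^11 mod 20 = 4
4^12 mod 20 = 16
4^13 mod 20 = 4
4^14 mod 20 = 16
4^15 mod 20 = 4
4^16 mod 20 = 16
4^17 mod 20 = 4
4^18 mod 20 = 16
4^19 mod 20 = 4


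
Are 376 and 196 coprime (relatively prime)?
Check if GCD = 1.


Euclidean algorithm:
376 = 1 * 196 + 180
196 = 1 * 180 + 16
180 = 11 * 16 + 4
16 = 4 * 4 + 0
GCD(376, 196) = 4

No, not coprime (GCD = 4)


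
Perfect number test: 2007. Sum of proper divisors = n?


Proper divisors of 2007: 1, 3, 9, 223, 669
Sum = 1 + 3 + 9 + 223 + 669 = 905

No, 2007 is not perfect (905 ≠ 2007)


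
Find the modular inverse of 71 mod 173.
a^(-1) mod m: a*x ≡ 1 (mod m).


Use the extended Euclidean algorithm on (173, 71); each row r = 173*s + 71*t:
r=173, s=1, t=0
r=71, s=0, t=1
q=2: r=31, s=1, t=-2   [173*(1) + 71*(-2) = 31]
q=2: r=9, s=-2, t=5   [173*(-2) + 71*(5) = 9]
q=3: r=4, s=7, t=-17   [173*(7) + 71*(-17) = 4]
q=2: r=1, s=-16, t=39   [173*(-16) + 71*(39) = 1]
q=4: r=0, s=71, t=-173   [173*(71) + 71*(-173) = 0]
GCD = 1 with t = 39, so 71*(39) ≡ 1 (mod 173)
Inverse = 39 mod 173 = 39
Check: 71 * 39 = 2769 ≡ 1 (mod 173)

71^(-1) ≡ 39 (mod 173)


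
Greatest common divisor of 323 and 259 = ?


323 = 1 * 259 + 64
259 = 4 * 64 + 3
64 = 21 * 3 + 1
3 = 3 * 1 + 0
GCD = 1


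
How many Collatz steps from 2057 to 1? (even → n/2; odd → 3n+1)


2057 → 6172 → 3086 → 1543 → 4630 → 2315 → 6946 → 3473 → 10420 → 5210 → 2605 → 7816 → 3908 → 1954 → 977 → 2932 → 1466 → 733 → 2200 → 1100 → 550 → 275 → 826 → 413 → 1240 → 620 → 310 → 155 → 466 → 233 → 700 → 350 → 175 → 526 → 263 → 790 → 395 → 1186 → 593 → 1780 → 890 → 445 → 1336 → 668 → 334 → 167 → 502 → 251 → 754 → 377 → 1132 → 566 → 283 → 850 → 425 → 1276 → 638 → 319 → 958 → 479 → 1438 → 719 → 2158 → 1079 → 3238 → 1619 → 4858 → 2429 → 7288 → 3644 → 1822 → 911 → 2734 → 1367 → 4102 → 2051 → 6154 → 3077 → 9232 → 4616 → 2308 → 1154 → 577 → 1732 → 866 → 433 → 1300 → 650 → 325 → 976 → 488 → 244 → 122 → 61 → 184 → 92 → 46 → 23 → 70 → 35 → 106 → 53 → 160 → 80 → 40 → 20 → 10 → 5 → 16 → 8 → 4 → 2 → 1
Total steps = 112

112 steps


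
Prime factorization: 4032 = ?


4032 / 2 = 2016
2016 / 2 = 1008
1008 / 2 = 504
504 / 2 = 252
252 / 2 = 126
126 / 2 = 63
63 / 3 = 21
21 / 3 = 7
7 / 7 = 1
4032 = 2^6 × 3^2 × 7


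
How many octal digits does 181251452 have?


181251452 in base 8 = 1263326574
Number of digits = 10

10 digits (base 8)


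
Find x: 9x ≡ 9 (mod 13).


GCD(9, 13) = 1, unique solution
a^(-1) mod 13 = 3
x = 3 * 9 mod 13 = 1

x ≡ 1 (mod 13)


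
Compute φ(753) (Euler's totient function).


753 = 3 × 251
Prime factors: 3, 251
φ(753) = 753 × (1-1/3) × (1-1/251)
= 753 × 2/3 × 250/251 = 500

φ(753) = 500


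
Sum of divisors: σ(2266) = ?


Divisors of 2266: 1, 2, 11, 22, 103, 206, 1133, 2266
Sum = 1 + 2 + 11 + 22 + 103 + 206 + 1133 + 2266 = 3744

σ(2266) = 3744


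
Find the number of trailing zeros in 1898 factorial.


floor(1898/5) = 379
floor(1898/25) = 75
floor(1898/125) = 15
floor(1898/625) = 3
Total = 472

472 trailing zeros


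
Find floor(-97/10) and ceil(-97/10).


-97/10 = -9.7000
floor = -10
ceil = -9

floor = -10, ceil = -9


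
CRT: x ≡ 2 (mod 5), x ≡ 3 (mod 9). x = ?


M = 5*9 = 45
M1 = M/5 = 9, M2 = M/9 = 5
M1^(-1) mod 5 = 4, M2^(-1) mod 9 = 2
x = 2*9*4 + 3*5*2 = 102
102 mod 45 = 12
Check: 12 mod 5 = 2 ✓, 12 mod 9 = 3 ✓

x ≡ 12 (mod 45)


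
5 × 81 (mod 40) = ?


5 × 81 = 405
405 mod 40 = 5


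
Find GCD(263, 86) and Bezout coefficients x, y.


Tabular extended Euclidean (each row: r = 263*s + 86*t):
r=263, s=1, t=0
r=86, s=0, t=1
q=3: r=5, s=1, t=-3   [263*(1) + 86*(-3) = 5]
q=17: r=1, s=-17, t=52   [263*(-17) + 86*(52) = 1]
q=5: r=0, s=86, t=-263   [263*(86) + 86*(-263) = 0]
GCD = 1; from the row with r=1: x=-17, y=52
Check: 263*(-17) + 86*(52) = -4471 + 4472 = 1

GCD = 1, x = -17, y = 52


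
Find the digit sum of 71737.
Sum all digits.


7 + 1 + 7 + 3 + 7 = 25


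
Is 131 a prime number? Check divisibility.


Check divisors up to sqrt(131) = 11.4455
No divisors found.
131 is prime.

Yes, 131 is prime


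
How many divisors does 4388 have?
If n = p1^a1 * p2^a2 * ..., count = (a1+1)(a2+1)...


4388 = 2^2 × 1097^1
d(4388) = (2+1) × (1+1) = 6

6 divisors


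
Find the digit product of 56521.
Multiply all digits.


5 × 6 × 5 × 2 × 1 = 300


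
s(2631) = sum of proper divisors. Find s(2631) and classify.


Proper divisors: 1, 3, 877
Sum = 1 + 3 + 877 = 881
881 < 2631 → deficient

s(2631) = 881 (deficient)


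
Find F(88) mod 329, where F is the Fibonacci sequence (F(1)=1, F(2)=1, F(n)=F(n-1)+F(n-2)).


F(k) mod 329 for k=1..88:
1, 1, 2, 3, 5, 8, 13, 21, 34, 55, 89, 144, 233, 48, 281, 0, 281, 281, 233, 185, 89, 274, 34, 308, 13, 321, 5, 326, 2, 328, 1, 0, 1, 1, 2, 3, 5, 8, 13, 21, 34, 55, 89, 144, 233, 48, 281, 0, 281, 281, 233, 185, 89, 274, 34, 308, 13, 321, 5, 326, 2, 328, 1, 0, 1, 1, 2, 3, 5, 8, 13, 21, 34, 55, 89, 144, 233, 48, 281, 0, 281, 281, 233, 185, 89, 274, 34, 308
F(88) mod 329 = 308


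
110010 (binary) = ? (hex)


110010 (base 2) = 50 (decimal)
50 (decimal) = 32 (base 16)


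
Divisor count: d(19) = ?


19 = 19^1
d(19) = (1+1) = 2

2 divisors


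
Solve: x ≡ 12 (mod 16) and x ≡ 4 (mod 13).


M = 16*13 = 208
M1 = M/16 = 13, M2 = M/13 = 16
M1^(-1) mod 16 = 5, M2^(-1) mod 13 = 9
x = 12*13*5 + 4*16*9 = 1356
1356 mod 208 = 108
Check: 108 mod 16 = 12 ✓, 108 mod 13 = 4 ✓

x ≡ 108 (mod 208)


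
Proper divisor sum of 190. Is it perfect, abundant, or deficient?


Proper divisors: 1, 2, 5, 10, 19, 38, 95
Sum = 1 + 2 + 5 + 10 + 19 + 38 + 95 = 170
170 < 190 → deficient

s(190) = 170 (deficient)


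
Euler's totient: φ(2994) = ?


2994 = 2 × 3 × 499
Prime factors: 2, 3, 499
φ(2994) = 2994 × (1-1/2) × (1-1/3) × (1-1/499)
= 2994 × 1/2 × 2/3 × 498/499 = 996

φ(2994) = 996


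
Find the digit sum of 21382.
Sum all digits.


2 + 1 + 3 + 8 + 2 = 16


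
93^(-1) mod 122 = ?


Use the extended Euclidean algorithm on (122, 93); each row r = 122*s + 93*t:
r=122, s=1, t=0
r=93, s=0, t=1
q=1: r=29, s=1, t=-1   [122*(1) + 93*(-1) = 29]
q=3: r=6, s=-3, t=4   [122*(-3) + 93*(4) = 6]
q=4: r=5, s=13, t=-17   [122*(13) + 93*(-17) = 5]
q=1: r=1, s=-16, t=21   [122*(-16) + 93*(21) = 1]
q=5: r=0, s=93, t=-122   [122*(93) + 93*(-122) = 0]
GCD = 1 with t = 21, so 93*(21) ≡ 1 (mod 122)
Inverse = 21 mod 122 = 21
Check: 93 * 21 = 1953 ≡ 1 (mod 122)

93^(-1) ≡ 21 (mod 122)


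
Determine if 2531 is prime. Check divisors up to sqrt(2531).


Check divisors up to sqrt(2531) = 50.3090
No divisors found.
2531 is prime.

Yes, 2531 is prime


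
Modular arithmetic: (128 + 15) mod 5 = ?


128 + 15 = 143
143 mod 5 = 3


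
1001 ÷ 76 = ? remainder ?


1001 = 76 * 13 + 13
Check: 988 + 13 = 1001

q = 13, r = 13


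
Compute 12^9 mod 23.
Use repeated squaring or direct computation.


12^1 mod 23 = 12
12^2 mod 23 = 6
12^3 mod 23 = 3
12^4 mod 23 = 13
12^5 mod 23 = 18
12^6 mod 23 = 9
12^7 mod 23 = 16
12^8 mod 23 = 8
12^9 mod 23 = 4


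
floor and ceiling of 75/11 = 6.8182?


75/11 = 6.8182
floor = 6
ceil = 7

floor = 6, ceil = 7


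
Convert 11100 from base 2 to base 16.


11100 (base 2) = 28 (decimal)
28 (decimal) = 1C (base 16)


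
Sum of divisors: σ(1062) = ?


Divisors of 1062: 1, 2, 3, 6, 9, 18, 59, 118, 177, 354, 531, 1062
Sum = 1 + 2 + 3 + 6 + 9 + 18 + 59 + 118 + 177 + 354 + 531 + 1062 = 2340

σ(1062) = 2340


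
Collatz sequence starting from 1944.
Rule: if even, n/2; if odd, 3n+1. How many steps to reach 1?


1944 → 972 → 486 → 243 → 730 → 365 → 1096 → 548 → 274 → 137 → 412 → 206 → 103 → 310 → 155 → 466 → 233 → 700 → 350 → 175 → 526 → 263 → 790 → 395 → 1186 → 593 → 1780 → 890 → 445 → 1336 → 668 → 334 → 167 → 502 → 251 → 754 → 377 → 1132 → 566 → 283 → 850 → 425 → 1276 → 638 → 319 → 958 → 479 → 1438 → 719 → 2158 → 1079 → 3238 → 1619 → 4858 → 2429 → 7288 → 3644 → 1822 → 911 → 2734 → 1367 → 4102 → 2051 → 6154 → 3077 → 9232 → 4616 → 2308 → 1154 → 577 → 1732 → 866 → 433 → 1300 → 650 → 325 → 976 → 488 → 244 → 122 → 61 → 184 → 92 → 46 → 23 → 70 → 35 → 106 → 53 → 160 → 80 → 40 → 20 → 10 → 5 → 16 → 8 → 4 → 2 → 1
Total steps = 99

99 steps


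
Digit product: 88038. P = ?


8 × 8 × 0 × 3 × 8 = 0


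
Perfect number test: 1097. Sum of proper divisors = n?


Proper divisors of 1097: 1
Sum = 1 = 1

No, 1097 is not perfect (1 ≠ 1097)


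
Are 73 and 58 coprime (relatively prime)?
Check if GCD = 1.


Euclidean algorithm:
73 = 1 * 58 + 15
58 = 3 * 15 + 13
15 = 1 * 13 + 2
13 = 6 * 2 + 1
2 = 2 * 1 + 0
GCD(73, 58) = 1

Yes, coprime (GCD = 1)


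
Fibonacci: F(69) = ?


Sequence: 1, 1, 2, 3, 5, 8, 13, 21, 34, 55, 89, 144, 233, 377, 610, 987, 1597, 2584, 4181, 6765, 10946, 17711, 28657, 46368, 75025, 121393, 196418, 317811, 514229, 832040, 1346269, 2178309, 3524578, 5702887, 9227465, 14930352, 24157817, 39088169, 63245986, 102334155, 165580141, 267914296, 433494437, 701408733, 1134903170, 1836311903, 2971215073, 4807526976, 7778742049, 12586269025, 20365011074, 32951280099, 53316291173, 86267571272, 139583862445, 225851433717, 365435296162, 591286729879, 956722026041, 1548008755920, 2504730781961, 4052739537881, 6557470319842, 10610209857723, 17167680177565, 27777890035288, 44945570212853, 72723460248141, 117669030460994
F(69) = 117669030460994


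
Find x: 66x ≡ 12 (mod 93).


GCD(66, 93) = 3 divides 12
Divide: 22x ≡ 4 (mod 31)
x ≡ 3 (mod 31)


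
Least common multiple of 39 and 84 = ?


GCD(39, 84) = 3
LCM = 39*84/3 = 3276/3 = 1092

LCM = 1092


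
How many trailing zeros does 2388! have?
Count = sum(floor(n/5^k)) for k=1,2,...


floor(2388/5) = 477
floor(2388/25) = 95
floor(2388/125) = 19
floor(2388/625) = 3
Total = 594

594 trailing zeros


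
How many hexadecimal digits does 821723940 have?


821723940 in base 16 = 30FA8324
Number of digits = 8

8 digits (base 16)


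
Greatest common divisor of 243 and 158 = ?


243 = 1 * 158 + 85
158 = 1 * 85 + 73
85 = 1 * 73 + 12
73 = 6 * 12 + 1
12 = 12 * 1 + 0
GCD = 1


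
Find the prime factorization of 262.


262 / 2 = 131
131 / 131 = 1
262 = 2 × 131


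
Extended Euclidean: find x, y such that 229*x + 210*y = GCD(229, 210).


Tabular extended Euclidean (each row: r = 229*s + 210*t):
r=229, s=1, t=0
r=210, s=0, t=1
q=1: r=19, s=1, t=-1   [229*(1) + 210*(-1) = 19]
q=11: r=1, s=-11, t=12   [229*(-11) + 210*(12) = 1]
q=19: r=0, s=210, t=-229   [229*(210) + 210*(-229) = 0]
GCD = 1; from the row with r=1: x=-11, y=12
Check: 229*(-11) + 210*(12) = -2519 + 2520 = 1

GCD = 1, x = -11, y = 12


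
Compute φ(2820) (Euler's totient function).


2820 = 2^2 × 3 × 5 × 47
Prime factors: 2, 3, 5, 47
φ(2820) = 2820 × (1-1/2) × (1-1/3) × (1-1/5) × (1-1/47)
= 2820 × 1/2 × 2/3 × 4/5 × 46/47 = 736

φ(2820) = 736


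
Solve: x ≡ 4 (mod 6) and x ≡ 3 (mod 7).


M = 6*7 = 42
M1 = M/6 = 7, M2 = M/7 = 6
M1^(-1) mod 6 = 1, M2^(-1) mod 7 = 6
x = 4*7*1 + 3*6*6 = 136
136 mod 42 = 10
Check: 10 mod 6 = 4 ✓, 10 mod 7 = 3 ✓

x ≡ 10 (mod 42)


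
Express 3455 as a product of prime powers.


3455 / 5 = 691
691 / 691 = 1
3455 = 5 × 691


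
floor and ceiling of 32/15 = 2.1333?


32/15 = 2.1333
floor = 2
ceil = 3

floor = 2, ceil = 3


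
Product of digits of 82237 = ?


8 × 2 × 2 × 3 × 7 = 672


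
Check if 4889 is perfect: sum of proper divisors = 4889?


Proper divisors of 4889: 1
Sum = 1 = 1

No, 4889 is not perfect (1 ≠ 4889)


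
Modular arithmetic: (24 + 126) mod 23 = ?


24 + 126 = 150
150 mod 23 = 12


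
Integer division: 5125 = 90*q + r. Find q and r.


5125 = 90 * 56 + 85
Check: 5040 + 85 = 5125

q = 56, r = 85


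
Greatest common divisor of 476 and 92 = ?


476 = 5 * 92 + 16
92 = 5 * 16 + 12
16 = 1 * 12 + 4
12 = 3 * 4 + 0
GCD = 4


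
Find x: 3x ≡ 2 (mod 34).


GCD(3, 34) = 1, unique solution
a^(-1) mod 34 = 23
x = 23 * 2 mod 34 = 12

x ≡ 12 (mod 34)


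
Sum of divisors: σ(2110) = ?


Divisors of 2110: 1, 2, 5, 10, 211, 422, 1055, 2110
Sum = 1 + 2 + 5 + 10 + 211 + 422 + 1055 + 2110 = 3816

σ(2110) = 3816


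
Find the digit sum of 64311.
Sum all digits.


6 + 4 + 3 + 1 + 1 = 15


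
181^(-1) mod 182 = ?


Use the extended Euclidean algorithm on (182, 181); each row r = 182*s + 181*t:
r=182, s=1, t=0
r=181, s=0, t=1
q=1: r=1, s=1, t=-1   [182*(1) + 181*(-1) = 1]
q=181: r=0, s=-181, t=182   [182*(-181) + 181*(182) = 0]
GCD = 1 with t = -1, so 181*(-1) ≡ 1 (mod 182)
Inverse = -1 mod 182 = 181
Check: 181 * 181 = 32761 ≡ 1 (mod 182)

181^(-1) ≡ 181 (mod 182)


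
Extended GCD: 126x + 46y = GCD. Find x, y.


Tabular extended Euclidean (each row: r = 126*s + 46*t):
r=126, s=1, t=0
r=46, s=0, t=1
q=2: r=34, s=1, t=-2   [126*(1) + 46*(-2) = 34]
q=1: r=12, s=-1, t=3   [126*(-1) + 46*(3) = 12]
q=2: r=10, s=3, t=-8   [126*(3) + 46*(-8) = 10]
q=1: r=2, s=-4, t=11   [126*(-4) + 46*(11) = 2]
q=5: r=0, s=23, t=-63   [126*(23) + 46*(-63) = 0]
GCD = 2; from the row with r=2: x=-4, y=11
Check: 126*(-4) + 46*(11) = -504 + 506 = 2

GCD = 2, x = -4, y = 11


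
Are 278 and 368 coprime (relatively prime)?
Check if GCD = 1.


Euclidean algorithm:
368 = 1 * 278 + 90
278 = 3 * 90 + 8
90 = 11 * 8 + 2
8 = 4 * 2 + 0
GCD(278, 368) = 2

No, not coprime (GCD = 2)


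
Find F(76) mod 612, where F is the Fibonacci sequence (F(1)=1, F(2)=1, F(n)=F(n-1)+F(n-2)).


F(k) mod 612 for k=1..76:
1, 1, 2, 3, 5, 8, 13, 21, 34, 55, 89, 144, 233, 377, 610, 375, 373, 136, 509, 33, 542, 575, 505, 468, 361, 217, 578, 183, 149, 332, 481, 201, 70, 271, 341, 0, 341, 341, 70, 411, 481, 280, 149, 429, 578, 395, 361, 144, 505, 37, 542, 579, 509, 476, 373, 237, 610, 235, 233, 468, 89, 557, 34, 591, 13, 604, 5, 609, 2, 611, 1, 0, 1, 1, 2, 3
F(76) mod 612 = 3


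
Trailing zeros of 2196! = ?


floor(2196/5) = 439
floor(2196/25) = 87
floor(2196/125) = 17
floor(2196/625) = 3
Total = 546

546 trailing zeros


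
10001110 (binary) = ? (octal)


10001110 (base 2) = 142 (decimal)
142 (decimal) = 216 (base 8)


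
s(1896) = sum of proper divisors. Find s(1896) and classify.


Proper divisors: 1, 2, 3, 4, 6, 8, 12, 24, 79, 158, 237, 316, 474, 632, 948
Sum = 1 + 2 + 3 + 4 + 6 + 8 + 12 + 24 + 79 + 158 + 237 + 316 + 474 + 632 + 948 = 2904
2904 > 1896 → abundant

s(1896) = 2904 (abundant)


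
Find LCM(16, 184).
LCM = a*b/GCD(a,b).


GCD(16, 184) = 8
LCM = 16*184/8 = 2944/8 = 368

LCM = 368


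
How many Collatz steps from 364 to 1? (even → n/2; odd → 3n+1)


364 → 182 → 91 → 274 → 137 → 412 → 206 → 103 → 310 → 155 → 466 → 233 → 700 → 350 → 175 → 526 → 263 → 790 → 395 → 1186 → 593 → 1780 → 890 → 445 → 1336 → 668 → 334 → 167 → 502 → 251 → 754 → 377 → 1132 → 566 → 283 → 850 → 425 → 1276 → 638 → 319 → 958 → 479 → 1438 → 719 → 2158 → 1079 → 3238 → 1619 → 4858 → 2429 → 7288 → 3644 → 1822 → 911 → 2734 → 1367 → 4102 → 2051 → 6154 → 3077 → 9232 → 4616 → 2308 → 1154 → 577 → 1732 → 866 → 433 → 1300 → 650 → 325 → 976 → 488 → 244 → 122 → 61 → 184 → 92 → 46 → 23 → 70 → 35 → 106 → 53 → 160 → 80 → 40 → 20 → 10 → 5 → 16 → 8 → 4 → 2 → 1
Total steps = 94

94 steps


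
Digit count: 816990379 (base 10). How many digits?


816990379 has 9 digits in base 10
floor(log10(816990379)) + 1 = floor(8.9122) + 1 = 9

9 digits (base 10)


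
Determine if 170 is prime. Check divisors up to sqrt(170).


170 / 2 = 85 (exact division)
170 is NOT prime.

No, 170 is not prime


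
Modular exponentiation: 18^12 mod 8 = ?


18^1 mod 8 = 2
18^2 mod 8 = 4
18^3 mod 8 = 0
18^4 mod 8 = 0
18^5 mod 8 = 0
18^6 mod 8 = 0
18^7 mod 8 = 0
18^8 mod 8 = 0
18^9 mod 8 = 0
18^10 mod 8 = 0
18^11 mod 8 = 0
18^12 mod 8 = 0


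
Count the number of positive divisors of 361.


361 = 19^2
d(361) = (2+1) = 3

3 divisors


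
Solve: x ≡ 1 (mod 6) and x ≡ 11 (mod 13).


M = 6*13 = 78
M1 = M/6 = 13, M2 = M/13 = 6
M1^(-1) mod 6 = 1, M2^(-1) mod 13 = 11
x = 1*13*1 + 11*6*11 = 739
739 mod 78 = 37
Check: 37 mod 6 = 1 ✓, 37 mod 13 = 11 ✓

x ≡ 37 (mod 78)


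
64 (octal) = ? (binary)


64 (base 8) = 52 (decimal)
52 (decimal) = 110100 (base 2)


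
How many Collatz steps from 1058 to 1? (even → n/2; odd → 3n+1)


1058 → 529 → 1588 → 794 → 397 → 1192 → 596 → 298 → 149 → 448 → 224 → 112 → 56 → 28 → 14 → 7 → 22 → 11 → 34 → 17 → 52 → 26 → 13 → 40 → 20 → 10 → 5 → 16 → 8 → 4 → 2 → 1
Total steps = 31

31 steps


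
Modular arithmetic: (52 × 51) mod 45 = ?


52 × 51 = 2652
2652 mod 45 = 42


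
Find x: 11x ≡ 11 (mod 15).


GCD(11, 15) = 1, unique solution
a^(-1) mod 15 = 11
x = 11 * 11 mod 15 = 1

x ≡ 1 (mod 15)


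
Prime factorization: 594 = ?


594 / 2 = 297
297 / 3 = 99
99 / 3 = 33
33 / 3 = 11
11 / 11 = 1
594 = 2 × 3^3 × 11


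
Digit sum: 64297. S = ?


6 + 4 + 2 + 9 + 7 = 28


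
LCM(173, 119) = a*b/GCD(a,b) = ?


GCD(173, 119) = 1
LCM = 173*119/1 = 20587/1 = 20587

LCM = 20587


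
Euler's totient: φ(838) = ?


838 = 2 × 419
Prime factors: 2, 419
φ(838) = 838 × (1-1/2) × (1-1/419)
= 838 × 1/2 × 418/419 = 418

φ(838) = 418


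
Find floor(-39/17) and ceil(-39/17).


-39/17 = -2.2941
floor = -3
ceil = -2

floor = -3, ceil = -2


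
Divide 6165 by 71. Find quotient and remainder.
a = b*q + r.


6165 = 71 * 86 + 59
Check: 6106 + 59 = 6165

q = 86, r = 59


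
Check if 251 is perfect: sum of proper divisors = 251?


Proper divisors of 251: 1
Sum = 1 = 1

No, 251 is not perfect (1 ≠ 251)


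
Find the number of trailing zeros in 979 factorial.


floor(979/5) = 195
floor(979/25) = 39
floor(979/125) = 7
floor(979/625) = 1
Total = 242

242 trailing zeros


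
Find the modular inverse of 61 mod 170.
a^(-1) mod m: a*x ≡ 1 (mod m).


Use the extended Euclidean algorithm on (170, 61); each row r = 170*s + 61*t:
r=170, s=1, t=0
r=61, s=0, t=1
q=2: r=48, s=1, t=-2   [170*(1) + 61*(-2) = 48]
q=1: r=13, s=-1, t=3   [170*(-1) + 61*(3) = 13]
q=3: r=9, s=4, t=-11   [170*(4) + 61*(-11) = 9]
q=1: r=4, s=-5, t=14   [170*(-5) + 61*(14) = 4]
q=2: r=1, s=14, t=-39   [170*(14) + 61*(-39) = 1]
q=4: r=0, s=-61, t=170   [170*(-61) + 61*(170) = 0]
GCD = 1 with t = -39, so 61*(-39) ≡ 1 (mod 170)
Inverse = -39 mod 170 = 131
Check: 61 * 131 = 7991 ≡ 1 (mod 170)

61^(-1) ≡ 131 (mod 170)
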